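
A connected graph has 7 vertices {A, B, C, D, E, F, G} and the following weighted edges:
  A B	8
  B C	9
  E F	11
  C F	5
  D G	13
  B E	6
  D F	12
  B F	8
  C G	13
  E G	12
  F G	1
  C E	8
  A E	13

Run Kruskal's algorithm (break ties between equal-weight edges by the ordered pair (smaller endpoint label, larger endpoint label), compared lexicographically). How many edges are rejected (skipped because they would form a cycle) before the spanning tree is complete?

3

Sort edges by weight, then run Kruskal:
F G (1): add. Components now {A} {B} {C} {D} {E} {F,G}
C F (5): add. Components now {A} {B} {C,F,G} {D} {E}
B E (6): add. Components now {A} {B,E} {C,F,G} {D}
A B (8): add. Components now {A,B,E} {C,F,G} {D}
B F (8): add. Components now {A,B,C,E,F,G} {D}
C E (8): skip — C and E already connected.
B C (9): skip — B and C already connected.
E F (11): skip — E and F already connected.
D F (12): add. Components now {A,B,C,D,E,F,G}
Edges rejected before the tree was complete: 3.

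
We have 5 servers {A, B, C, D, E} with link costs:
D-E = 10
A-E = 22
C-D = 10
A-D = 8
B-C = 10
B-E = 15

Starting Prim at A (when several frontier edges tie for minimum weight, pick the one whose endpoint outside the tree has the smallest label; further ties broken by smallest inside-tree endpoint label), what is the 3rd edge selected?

B-C

Prim's algorithm from A:
Step 1: frontier [A-D 8, A-E 22] → take A-D (8); add D.
Step 2: frontier [A-E 22, C-D 10, D-E 10] → take C-D (10); add C.
Step 3: frontier [A-E 22, B-C 10, D-E 10] → take B-C (10); add B.
Step 4: frontier [A-E 22, B-E 15, D-E 10] → take D-E (10); add E.
The 3rd edge added is B-C.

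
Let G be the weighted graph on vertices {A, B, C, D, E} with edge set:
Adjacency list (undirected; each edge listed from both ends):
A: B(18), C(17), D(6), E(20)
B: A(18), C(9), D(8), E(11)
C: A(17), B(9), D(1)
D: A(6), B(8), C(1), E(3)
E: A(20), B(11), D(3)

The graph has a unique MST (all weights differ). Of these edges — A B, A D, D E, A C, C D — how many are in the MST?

Kruskal: consider edges lightest-first.
C D (1): add — endpoints in different components.
D E (3): add — endpoints in different components.
A D (6): add — endpoints in different components.
B D (8): add — endpoints in different components.
MST edge set: {C D, D E, A D, B D}.
Of the listed edges, {A D, D E, C D} are in the MST → 3.

3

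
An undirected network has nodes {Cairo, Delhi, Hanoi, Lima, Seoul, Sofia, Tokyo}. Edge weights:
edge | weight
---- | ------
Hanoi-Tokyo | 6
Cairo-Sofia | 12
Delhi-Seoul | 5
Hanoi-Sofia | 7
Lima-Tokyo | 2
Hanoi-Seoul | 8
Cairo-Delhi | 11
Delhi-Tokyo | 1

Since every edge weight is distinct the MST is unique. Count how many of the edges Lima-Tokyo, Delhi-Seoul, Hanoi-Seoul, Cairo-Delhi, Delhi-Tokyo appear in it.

4

Sort edges by weight, then run Kruskal:
Delhi-Tokyo (1): add — endpoints in different components.
Lima-Tokyo (2): add — endpoints in different components.
Delhi-Seoul (5): add — endpoints in different components.
Hanoi-Tokyo (6): add — endpoints in different components.
Hanoi-Sofia (7): add — endpoints in different components.
Hanoi-Seoul (8): skip — Hanoi and Seoul already connected.
Cairo-Delhi (11): add — endpoints in different components.
MST edge set: {Delhi-Tokyo, Lima-Tokyo, Delhi-Seoul, Hanoi-Tokyo, Hanoi-Sofia, Cairo-Delhi}.
Of the listed edges, {Lima-Tokyo, Delhi-Seoul, Cairo-Delhi, Delhi-Tokyo} are in the MST → 4.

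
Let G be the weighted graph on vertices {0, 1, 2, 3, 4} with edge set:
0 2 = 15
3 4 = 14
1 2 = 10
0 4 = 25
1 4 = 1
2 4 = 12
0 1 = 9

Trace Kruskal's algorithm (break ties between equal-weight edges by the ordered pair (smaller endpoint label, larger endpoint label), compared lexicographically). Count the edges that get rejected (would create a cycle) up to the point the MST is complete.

Sort edges by weight, then run Kruskal:
1 4 (1): add. Components now {0} {1,4} {2} {3}
0 1 (9): add. Components now {0,1,4} {2} {3}
1 2 (10): add. Components now {0,1,2,4} {3}
2 4 (12): skip — 2 and 4 already connected.
3 4 (14): add. Components now {0,1,2,3,4}
Edges rejected before the tree was complete: 1.

1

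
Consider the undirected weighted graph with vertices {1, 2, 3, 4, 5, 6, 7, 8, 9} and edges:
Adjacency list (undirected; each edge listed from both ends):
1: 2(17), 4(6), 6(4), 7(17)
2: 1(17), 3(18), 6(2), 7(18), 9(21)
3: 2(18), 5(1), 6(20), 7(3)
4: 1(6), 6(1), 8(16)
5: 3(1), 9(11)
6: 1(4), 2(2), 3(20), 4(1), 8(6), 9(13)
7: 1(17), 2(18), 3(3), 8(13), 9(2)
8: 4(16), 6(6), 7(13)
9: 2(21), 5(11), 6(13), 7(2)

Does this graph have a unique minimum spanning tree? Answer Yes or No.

No

Kruskal: consider edges lightest-first.
3-5 (1): add — endpoints in different components.
4-6 (1): add — endpoints in different components.
2-6 (2): add — endpoints in different components.
7-9 (2): add — endpoints in different components.
3-7 (3): add — endpoints in different components.
1-6 (4): add — endpoints in different components.
1-4 (6): skip — 1 and 4 already connected.
6-8 (6): add — endpoints in different components.
5-9 (11): skip — 5 and 9 already connected.
6-9 (13): add — endpoints in different components.
Non-tree edge 7-8 has weight 13, equal to the heaviest edge on its tree cycle — swapping gives another MST of the same weight. Not unique.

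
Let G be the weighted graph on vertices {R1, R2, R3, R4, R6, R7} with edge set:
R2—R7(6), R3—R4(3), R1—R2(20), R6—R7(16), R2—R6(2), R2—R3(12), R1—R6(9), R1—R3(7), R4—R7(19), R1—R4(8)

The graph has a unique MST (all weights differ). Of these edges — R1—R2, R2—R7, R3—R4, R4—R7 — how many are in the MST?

Kruskal: consider edges lightest-first.
R2—R6 (2): add. Components now {R3} {R7} {R1} {R2,R6} {R4}
R3—R4 (3): add. Components now {R3,R4} {R7} {R1} {R2,R6}
R2—R7 (6): add. Components now {R3,R4} {R2,R6,R7} {R1}
R1—R3 (7): add. Components now {R1,R3,R4} {R2,R6,R7}
R1—R4 (8): skip — R1 and R4 already connected.
R1—R6 (9): add. Components now {R1,R2,R3,R4,R6,R7}
MST edge set: {R2—R6, R3—R4, R2—R7, R1—R3, R1—R6}.
Of the listed edges, {R2—R7, R3—R4} are in the MST → 2.

2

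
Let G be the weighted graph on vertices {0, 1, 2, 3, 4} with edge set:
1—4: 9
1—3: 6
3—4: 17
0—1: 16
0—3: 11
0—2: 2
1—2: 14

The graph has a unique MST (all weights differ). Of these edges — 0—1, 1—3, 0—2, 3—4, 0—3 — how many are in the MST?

3

Kruskal's algorithm — process edges by increasing weight (ties by edge label):
0—2 (2): add. Components now {0,2} {1} {3} {4}
1—3 (6): add. Components now {0,2} {1,3} {4}
1—4 (9): add. Components now {0,2} {1,3,4}
0—3 (11): add. Components now {0,1,2,3,4}
MST edge set: {0—2, 1—3, 1—4, 0—3}.
Of the listed edges, {1—3, 0—2, 0—3} are in the MST → 3.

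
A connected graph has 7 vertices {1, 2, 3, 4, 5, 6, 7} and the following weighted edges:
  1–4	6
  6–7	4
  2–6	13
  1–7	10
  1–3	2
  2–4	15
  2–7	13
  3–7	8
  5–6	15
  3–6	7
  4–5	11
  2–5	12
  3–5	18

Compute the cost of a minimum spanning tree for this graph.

Prim's algorithm from 6:
Step 1: frontier [6–7 4, 3–6 7, 2–6 13, 5–6 15] → take 6–7 (4); add 7.
Step 2: frontier [3–6 7, 2–6 13, 5–6 15, 3–7 8, 1–7 10, 2–7 13] → take 3–6 (7); add 3.
Step 3: frontier [1–3 2, 3–5 18, 2–6 13, 5–6 15, 1–7 10, 2–7 13] → take 1–3 (2); add 1.
Step 4: frontier [1–4 6, 3–5 18, 2–6 13, 5–6 15, 2–7 13] → take 1–4 (6); add 4.
Step 5: frontier [3–5 18, 4–5 11, 2–4 15, 2–6 13, 5–6 15, 2–7 13] → take 4–5 (11); add 5.
Step 6: frontier [2–4 15, 2–5 12, 2–6 13, 2–7 13] → take 2–5 (12); add 2.
MST edges: 6–7, 3–6, 1–3, 1–4, 4–5, 2–5; total weight 4+7+2+6+11+12 = 42.

42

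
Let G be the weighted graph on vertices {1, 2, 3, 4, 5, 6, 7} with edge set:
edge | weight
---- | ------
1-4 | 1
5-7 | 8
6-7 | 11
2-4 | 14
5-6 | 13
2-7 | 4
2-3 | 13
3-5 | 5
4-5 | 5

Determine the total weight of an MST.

34

Kruskal: consider edges lightest-first.
1-4 (1): add — endpoints in different components.
2-7 (4): add — endpoints in different components.
3-5 (5): add — endpoints in different components.
4-5 (5): add — endpoints in different components.
5-7 (8): add — endpoints in different components.
6-7 (11): add — endpoints in different components.
MST edges: 1-4, 2-7, 3-5, 4-5, 5-7, 6-7; total weight 1+4+5+5+8+11 = 34.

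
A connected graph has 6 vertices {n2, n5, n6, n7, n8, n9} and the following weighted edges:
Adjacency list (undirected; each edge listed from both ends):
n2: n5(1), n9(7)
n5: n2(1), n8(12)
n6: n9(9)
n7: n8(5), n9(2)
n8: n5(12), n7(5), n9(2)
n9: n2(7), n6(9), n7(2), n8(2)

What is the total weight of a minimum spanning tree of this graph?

21

Prim's algorithm from n7:
Step 1: frontier [n7–n9 2, n7–n8 5] → take n7–n9 (2); add n9.
Step 2: frontier [n7–n8 5, n8–n9 2, n2–n9 7, n6–n9 9] → take n8–n9 (2); add n8.
Step 3: frontier [n5–n8 12, n2–n9 7, n6–n9 9] → take n2–n9 (7); add n2.
Step 4: frontier [n2–n5 1, n5–n8 12, n6–n9 9] → take n2–n5 (1); add n5.
Step 5: frontier [n6–n9 9] → take n6–n9 (9); add n6.
MST edges: n7–n9, n8–n9, n2–n9, n2–n5, n6–n9; total weight 2+2+7+1+9 = 21.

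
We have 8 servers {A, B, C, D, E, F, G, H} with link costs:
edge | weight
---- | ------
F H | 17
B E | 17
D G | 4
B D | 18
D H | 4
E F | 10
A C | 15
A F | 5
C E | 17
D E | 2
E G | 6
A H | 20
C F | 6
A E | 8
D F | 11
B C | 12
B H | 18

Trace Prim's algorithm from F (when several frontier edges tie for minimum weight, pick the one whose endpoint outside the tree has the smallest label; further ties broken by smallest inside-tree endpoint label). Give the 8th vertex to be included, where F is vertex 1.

Grow the tree from F using Prim:
Step 1: cheapest edge leaving the tree is A F (5); add A.
Step 2: cheapest edge leaving the tree is C F (6); add C.
Step 3: cheapest edge leaving the tree is A E (8); add E.
Step 4: cheapest edge leaving the tree is D E (2); add D.
Step 5: cheapest edge leaving the tree is D G (4); add G.
Step 6: cheapest edge leaving the tree is D H (4); add H.
Step 7: cheapest edge leaving the tree is B C (12); add B.
Vertex order: F, A, C, E, D, G, H, B. The 8th vertex is B.

B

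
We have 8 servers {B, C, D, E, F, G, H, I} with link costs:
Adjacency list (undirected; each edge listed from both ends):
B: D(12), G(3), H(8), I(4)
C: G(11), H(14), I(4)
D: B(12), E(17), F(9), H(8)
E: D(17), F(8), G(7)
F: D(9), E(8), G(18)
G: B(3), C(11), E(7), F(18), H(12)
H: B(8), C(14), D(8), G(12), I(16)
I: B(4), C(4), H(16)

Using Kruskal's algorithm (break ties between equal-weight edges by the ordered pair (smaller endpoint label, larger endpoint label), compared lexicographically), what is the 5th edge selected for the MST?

B-H

Kruskal's algorithm — process edges by increasing weight (ties by edge label):
B–G (3): add — endpoints in different components.
B–I (4): add — endpoints in different components.
C–I (4): add — endpoints in different components.
E–G (7): add — endpoints in different components.
B–H (8): add — endpoints in different components.
D–H (8): add — endpoints in different components.
E–F (8): add — endpoints in different components.
The 5th edge added is B–H.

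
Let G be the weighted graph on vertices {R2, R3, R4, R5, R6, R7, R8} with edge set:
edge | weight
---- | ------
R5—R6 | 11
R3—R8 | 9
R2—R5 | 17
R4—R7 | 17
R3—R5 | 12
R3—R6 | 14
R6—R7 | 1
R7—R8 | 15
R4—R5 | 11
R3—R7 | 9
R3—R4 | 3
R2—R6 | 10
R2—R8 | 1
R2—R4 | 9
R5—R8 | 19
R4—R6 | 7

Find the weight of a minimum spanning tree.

32

Prim's algorithm from R8:
Step 1: cheapest edge leaving the tree is R2—R8 (1); add R2.
Step 2: cheapest edge leaving the tree is R3—R8 (9); add R3.
Step 3: cheapest edge leaving the tree is R3—R4 (3); add R4.
Step 4: cheapest edge leaving the tree is R4—R6 (7); add R6.
Step 5: cheapest edge leaving the tree is R6—R7 (1); add R7.
Step 6: cheapest edge leaving the tree is R4—R5 (11); add R5.
MST edges: R2—R8, R3—R8, R3—R4, R4—R6, R6—R7, R4—R5; total weight 1+9+3+7+1+11 = 32.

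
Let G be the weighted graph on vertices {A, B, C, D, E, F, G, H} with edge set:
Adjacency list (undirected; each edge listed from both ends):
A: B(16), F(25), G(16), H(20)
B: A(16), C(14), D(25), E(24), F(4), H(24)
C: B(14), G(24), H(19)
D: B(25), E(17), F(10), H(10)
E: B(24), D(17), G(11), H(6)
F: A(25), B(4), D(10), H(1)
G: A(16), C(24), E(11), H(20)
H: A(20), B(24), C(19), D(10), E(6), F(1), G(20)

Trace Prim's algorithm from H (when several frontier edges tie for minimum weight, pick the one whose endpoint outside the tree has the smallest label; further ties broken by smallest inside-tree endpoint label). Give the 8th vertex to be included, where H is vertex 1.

Prim's algorithm from H:
Step 1: cheapest edge leaving the tree is F—H (1); add F.
Step 2: cheapest edge leaving the tree is B—F (4); add B.
Step 3: cheapest edge leaving the tree is E—H (6); add E.
Step 4: cheapest edge leaving the tree is D—F (10); add D.
Step 5: cheapest edge leaving the tree is E—G (11); add G.
Step 6: cheapest edge leaving the tree is B—C (14); add C.
Step 7: cheapest edge leaving the tree is A—B (16); add A.
Vertex order: H, F, B, E, D, G, C, A. The 8th vertex is A.

A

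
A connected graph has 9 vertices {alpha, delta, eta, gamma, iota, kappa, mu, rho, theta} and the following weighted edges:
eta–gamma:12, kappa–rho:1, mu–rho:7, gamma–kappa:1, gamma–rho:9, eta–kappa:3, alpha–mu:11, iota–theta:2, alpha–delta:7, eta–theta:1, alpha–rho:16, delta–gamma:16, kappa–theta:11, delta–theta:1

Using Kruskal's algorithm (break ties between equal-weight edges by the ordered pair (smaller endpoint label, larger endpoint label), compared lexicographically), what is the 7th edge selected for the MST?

alpha-delta

Sort edges by weight, then run Kruskal:
delta–theta (1): add — endpoints in different components.
eta–theta (1): add — endpoints in different components.
gamma–kappa (1): add — endpoints in different components.
kappa–rho (1): add — endpoints in different components.
iota–theta (2): add — endpoints in different components.
eta–kappa (3): add — endpoints in different components.
alpha–delta (7): add — endpoints in different components.
mu–rho (7): add — endpoints in different components.
The 7th edge added is alpha–delta.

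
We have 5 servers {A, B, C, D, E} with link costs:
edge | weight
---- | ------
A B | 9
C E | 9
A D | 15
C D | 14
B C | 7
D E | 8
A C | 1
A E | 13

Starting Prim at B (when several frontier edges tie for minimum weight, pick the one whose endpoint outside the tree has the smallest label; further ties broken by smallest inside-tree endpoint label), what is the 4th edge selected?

Prim, starting at B.
Step 1: frontier [B C 7, A B 9] → take B C (7); add C.
Step 2: frontier [A B 9, A C 1, C E 9, C D 14] → take A C (1); add A.
Step 3: frontier [A E 13, A D 15, C E 9, C D 14] → take C E (9); add E.
Step 4: frontier [A D 15, C D 14, D E 8] → take D E (8); add D.
The 4th edge added is D E.

D-E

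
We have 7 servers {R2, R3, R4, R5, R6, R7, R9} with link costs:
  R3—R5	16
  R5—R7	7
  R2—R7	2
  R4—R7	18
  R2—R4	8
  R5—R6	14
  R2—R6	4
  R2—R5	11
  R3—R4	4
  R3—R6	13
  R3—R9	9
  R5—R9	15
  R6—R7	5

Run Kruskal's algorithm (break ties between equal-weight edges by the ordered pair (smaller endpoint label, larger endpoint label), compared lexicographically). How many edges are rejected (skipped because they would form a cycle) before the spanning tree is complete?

1

Sort edges by weight, then run Kruskal:
R2—R7 (2): add. Components now {R2,R7} {R5} {R4} {R9} {R6} {R3}
R2—R6 (4): add. Components now {R2,R6,R7} {R5} {R4} {R9} {R3}
R3—R4 (4): add. Components now {R2,R6,R7} {R5} {R3,R4} {R9}
R6—R7 (5): skip — R7 and R6 already connected.
R5—R7 (7): add. Components now {R2,R5,R6,R7} {R3,R4} {R9}
R2—R4 (8): add. Components now {R2,R3,R4,R5,R6,R7} {R9}
R3—R9 (9): add. Components now {R2,R3,R4,R5,R6,R7,R9}
Edges rejected before the tree was complete: 1.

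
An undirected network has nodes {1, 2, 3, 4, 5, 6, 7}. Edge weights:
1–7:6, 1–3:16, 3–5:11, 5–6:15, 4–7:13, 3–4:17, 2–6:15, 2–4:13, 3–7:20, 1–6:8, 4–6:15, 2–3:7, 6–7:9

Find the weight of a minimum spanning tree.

Prim's algorithm from 1:
Step 1: cheapest edge leaving the tree is 1–7 (6); add 7.
Step 2: cheapest edge leaving the tree is 1–6 (8); add 6.
Step 3: cheapest edge leaving the tree is 4–7 (13); add 4.
Step 4: cheapest edge leaving the tree is 2–4 (13); add 2.
Step 5: cheapest edge leaving the tree is 2–3 (7); add 3.
Step 6: cheapest edge leaving the tree is 3–5 (11); add 5.
MST edges: 1–7, 1–6, 4–7, 2–4, 2–3, 3–5; total weight 6+8+13+13+7+11 = 58.

58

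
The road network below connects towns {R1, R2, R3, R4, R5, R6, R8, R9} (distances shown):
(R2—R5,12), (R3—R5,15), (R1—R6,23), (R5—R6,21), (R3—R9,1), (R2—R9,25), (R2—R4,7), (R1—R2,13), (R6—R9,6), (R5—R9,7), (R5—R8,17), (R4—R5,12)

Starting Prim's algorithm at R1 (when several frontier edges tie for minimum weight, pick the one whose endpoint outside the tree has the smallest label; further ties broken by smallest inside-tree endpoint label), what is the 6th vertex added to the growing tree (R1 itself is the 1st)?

Grow the tree from R1 using Prim:
Step 1: frontier [R1—R2 13, R1—R6 23] → take R1—R2 (13); add R2.
Step 2: frontier [R1—R6 23, R2—R4 7, R2—R5 12, R2—R9 25] → take R2—R4 (7); add R4.
Step 3: frontier [R1—R6 23, R2—R5 12, R2—R9 25, R4—R5 12] → take R2—R5 (12); add R5.
Step 4: frontier [R1—R6 23, R2—R9 25, R5—R9 7, R3—R5 15, R5—R8 17, R5—R6 21] → take R5—R9 (7); add R9.
Step 5: frontier [R1—R6 23, R3—R5 15, R5—R8 17, R5—R6 21, R3—R9 1, R6—R9 6] → take R3—R9 (1); add R3.
Step 6: frontier [R1—R6 23, R5—R8 17, R5—R6 21, R6—R9 6] → take R6—R9 (6); add R6.
Step 7: frontier [R5—R8 17] → take R5—R8 (17); add R8.
Vertex order: R1, R2, R4, R5, R9, R3, R6, R8. The 6th vertex is R3.

R3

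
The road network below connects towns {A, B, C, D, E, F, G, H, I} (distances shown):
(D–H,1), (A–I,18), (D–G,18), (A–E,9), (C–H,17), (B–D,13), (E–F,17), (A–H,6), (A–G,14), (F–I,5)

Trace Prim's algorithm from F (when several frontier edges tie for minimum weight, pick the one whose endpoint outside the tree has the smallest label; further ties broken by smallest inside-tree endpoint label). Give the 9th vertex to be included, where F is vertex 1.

Prim, starting at F.
Step 1: frontier [F–I 5, E–F 17] → take F–I (5); add I.
Step 2: frontier [E–F 17, A–I 18] → take E–F (17); add E.
Step 3: frontier [A–E 9, A–I 18] → take A–E (9); add A.
Step 4: frontier [A–H 6, A–G 14] → take A–H (6); add H.
Step 5: frontier [A–G 14, D–H 1, C–H 17] → take D–H (1); add D.
Step 6: frontier [A–G 14, B–D 13, D–G 18, C–H 17] → take B–D (13); add B.
Step 7: frontier [A–G 14, D–G 18, C–H 17] → take A–G (14); add G.
Step 8: frontier [C–H 17] → take C–H (17); add C.
Vertex order: F, I, E, A, H, D, B, G, C. The 9th vertex is C.

C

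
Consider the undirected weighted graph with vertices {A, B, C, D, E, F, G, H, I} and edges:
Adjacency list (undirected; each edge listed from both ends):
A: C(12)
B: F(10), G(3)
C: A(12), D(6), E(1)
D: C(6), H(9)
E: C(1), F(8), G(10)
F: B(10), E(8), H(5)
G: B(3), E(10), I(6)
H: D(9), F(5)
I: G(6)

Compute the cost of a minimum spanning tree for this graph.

51

Grow the tree from G using Prim:
Step 1: cheapest edge leaving the tree is B–G (3); add B.
Step 2: cheapest edge leaving the tree is G–I (6); add I.
Step 3: cheapest edge leaving the tree is E–G (10); add E.
Step 4: cheapest edge leaving the tree is C–E (1); add C.
Step 5: cheapest edge leaving the tree is C–D (6); add D.
Step 6: cheapest edge leaving the tree is E–F (8); add F.
Step 7: cheapest edge leaving the tree is F–H (5); add H.
Step 8: cheapest edge leaving the tree is A–C (12); add A.
MST edges: B–G, G–I, E–G, C–E, C–D, E–F, F–H, A–C; total weight 3+6+10+1+6+8+5+12 = 51.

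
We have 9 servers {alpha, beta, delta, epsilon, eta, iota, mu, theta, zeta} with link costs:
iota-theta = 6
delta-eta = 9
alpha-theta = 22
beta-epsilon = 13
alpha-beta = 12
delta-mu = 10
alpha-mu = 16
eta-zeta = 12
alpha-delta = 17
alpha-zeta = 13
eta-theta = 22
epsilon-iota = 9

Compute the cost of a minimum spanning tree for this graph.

84

Sort edges by weight, then run Kruskal:
iota-theta (6): add — endpoints in different components.
delta-eta (9): add — endpoints in different components.
epsilon-iota (9): add — endpoints in different components.
delta-mu (10): add — endpoints in different components.
alpha-beta (12): add — endpoints in different components.
eta-zeta (12): add — endpoints in different components.
alpha-zeta (13): add — endpoints in different components.
beta-epsilon (13): add — endpoints in different components.
MST edges: iota-theta, delta-eta, epsilon-iota, delta-mu, alpha-beta, eta-zeta, alpha-zeta, beta-epsilon; total weight 6+9+9+10+12+12+13+13 = 84.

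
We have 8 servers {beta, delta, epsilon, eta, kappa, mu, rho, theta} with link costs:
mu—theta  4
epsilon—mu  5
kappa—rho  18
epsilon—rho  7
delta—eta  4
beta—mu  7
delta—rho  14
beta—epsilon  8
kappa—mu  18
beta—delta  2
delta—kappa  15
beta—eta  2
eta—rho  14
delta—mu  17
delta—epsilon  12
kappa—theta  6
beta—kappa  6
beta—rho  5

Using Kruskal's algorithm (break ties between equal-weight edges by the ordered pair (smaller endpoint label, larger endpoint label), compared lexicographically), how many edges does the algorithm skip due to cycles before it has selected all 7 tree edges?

1

Kruskal: consider edges lightest-first.
beta—delta (2): add — endpoints in different components.
beta—eta (2): add — endpoints in different components.
delta—eta (4): skip — eta and delta already connected.
mu—theta (4): add — endpoints in different components.
beta—rho (5): add — endpoints in different components.
epsilon—mu (5): add — endpoints in different components.
beta—kappa (6): add — endpoints in different components.
kappa—theta (6): add — endpoints in different components.
Edges rejected before the tree was complete: 1.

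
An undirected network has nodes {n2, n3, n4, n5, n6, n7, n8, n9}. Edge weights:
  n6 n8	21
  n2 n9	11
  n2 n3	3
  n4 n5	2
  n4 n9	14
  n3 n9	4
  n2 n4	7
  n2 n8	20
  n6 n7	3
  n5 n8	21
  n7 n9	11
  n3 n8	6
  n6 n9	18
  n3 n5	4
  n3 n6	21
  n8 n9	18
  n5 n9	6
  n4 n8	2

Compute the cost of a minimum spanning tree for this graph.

29

Kruskal's algorithm — process edges by increasing weight (ties by edge label):
n4 n5 (2): add — endpoints in different components.
n4 n8 (2): add — endpoints in different components.
n2 n3 (3): add — endpoints in different components.
n6 n7 (3): add — endpoints in different components.
n3 n5 (4): add — endpoints in different components.
n3 n9 (4): add — endpoints in different components.
n3 n8 (6): skip — n3 and n8 already connected.
n5 n9 (6): skip — n5 and n9 already connected.
n2 n4 (7): skip — n4 and n2 already connected.
n2 n9 (11): skip — n2 and n9 already connected.
n7 n9 (11): add — endpoints in different components.
MST edges: n4 n5, n4 n8, n2 n3, n6 n7, n3 n5, n3 n9, n7 n9; total weight 2+2+3+3+4+4+11 = 29.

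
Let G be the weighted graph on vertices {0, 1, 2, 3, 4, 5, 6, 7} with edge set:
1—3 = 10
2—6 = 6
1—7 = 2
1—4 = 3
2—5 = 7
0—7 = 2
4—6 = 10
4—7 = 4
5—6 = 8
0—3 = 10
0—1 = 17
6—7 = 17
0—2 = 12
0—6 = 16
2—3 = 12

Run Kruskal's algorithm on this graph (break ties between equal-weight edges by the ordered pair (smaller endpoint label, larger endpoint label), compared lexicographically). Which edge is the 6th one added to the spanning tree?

0-3

Kruskal's algorithm — process edges by increasing weight (ties by edge label):
0—7 (2): add — endpoints in different components.
1—7 (2): add — endpoints in different components.
1—4 (3): add — endpoints in different components.
4—7 (4): skip — 4 and 7 already connected.
2—6 (6): add — endpoints in different components.
2—5 (7): add — endpoints in different components.
5—6 (8): skip — 5 and 6 already connected.
0—3 (10): add — endpoints in different components.
1—3 (10): skip — 1 and 3 already connected.
4—6 (10): add — endpoints in different components.
The 6th edge added is 0—3.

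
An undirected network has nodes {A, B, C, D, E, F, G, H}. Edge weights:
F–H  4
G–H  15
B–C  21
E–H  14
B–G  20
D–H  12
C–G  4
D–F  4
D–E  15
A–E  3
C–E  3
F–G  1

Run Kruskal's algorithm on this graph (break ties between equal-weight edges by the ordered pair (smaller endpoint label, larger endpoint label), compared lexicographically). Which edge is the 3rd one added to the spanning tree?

Kruskal's algorithm — process edges by increasing weight (ties by edge label):
F–G (1): add — endpoints in different components.
A–E (3): add — endpoints in different components.
C–E (3): add — endpoints in different components.
C–G (4): add — endpoints in different components.
D–F (4): add — endpoints in different components.
F–H (4): add — endpoints in different components.
D–H (12): skip — D and H already connected.
E–H (14): skip — E and H already connected.
D–E (15): skip — D and E already connected.
G–H (15): skip — G and H already connected.
B–G (20): add — endpoints in different components.
The 3rd edge added is C–E.

C-E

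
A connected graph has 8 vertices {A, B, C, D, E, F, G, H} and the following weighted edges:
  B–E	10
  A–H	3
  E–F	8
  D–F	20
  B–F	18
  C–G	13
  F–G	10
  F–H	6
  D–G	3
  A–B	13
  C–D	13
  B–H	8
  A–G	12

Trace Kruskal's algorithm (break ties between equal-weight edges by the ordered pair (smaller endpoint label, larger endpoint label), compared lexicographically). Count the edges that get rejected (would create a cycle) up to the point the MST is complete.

3

Kruskal: consider edges lightest-first.
A–H (3): add — endpoints in different components.
D–G (3): add — endpoints in different components.
F–H (6): add — endpoints in different components.
B–H (8): add — endpoints in different components.
E–F (8): add — endpoints in different components.
B–E (10): skip — B and E already connected.
F–G (10): add — endpoints in different components.
A–G (12): skip — A and G already connected.
A–B (13): skip — A and B already connected.
C–D (13): add — endpoints in different components.
Edges rejected before the tree was complete: 3.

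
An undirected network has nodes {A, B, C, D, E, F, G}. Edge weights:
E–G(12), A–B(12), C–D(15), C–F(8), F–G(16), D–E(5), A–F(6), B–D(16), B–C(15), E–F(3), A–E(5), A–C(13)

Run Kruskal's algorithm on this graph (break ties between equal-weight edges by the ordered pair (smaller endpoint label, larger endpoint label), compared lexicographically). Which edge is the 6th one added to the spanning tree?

Kruskal's algorithm — process edges by increasing weight (ties by edge label):
E–F (3): add. Components now {A} {B} {C} {D} {E,F} {G}
A–E (5): add. Components now {A,E,F} {B} {C} {D} {G}
D–E (5): add. Components now {A,D,E,F} {B} {C} {G}
A–F (6): skip — A and F already connected.
C–F (8): add. Components now {A,C,D,E,F} {B} {G}
A–B (12): add. Components now {A,B,C,D,E,F} {G}
E–G (12): add. Components now {A,B,C,D,E,F,G}
The 6th edge added is E–G.

E-G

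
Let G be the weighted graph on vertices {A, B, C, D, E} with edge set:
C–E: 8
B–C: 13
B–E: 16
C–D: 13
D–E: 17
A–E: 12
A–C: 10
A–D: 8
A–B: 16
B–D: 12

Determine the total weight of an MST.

38

Sort edges by weight, then run Kruskal:
A–D (8): add — endpoints in different components.
C–E (8): add — endpoints in different components.
A–C (10): add — endpoints in different components.
A–E (12): skip — A and E already connected.
B–D (12): add — endpoints in different components.
MST edges: A–D, C–E, A–C, B–D; total weight 8+8+10+12 = 38.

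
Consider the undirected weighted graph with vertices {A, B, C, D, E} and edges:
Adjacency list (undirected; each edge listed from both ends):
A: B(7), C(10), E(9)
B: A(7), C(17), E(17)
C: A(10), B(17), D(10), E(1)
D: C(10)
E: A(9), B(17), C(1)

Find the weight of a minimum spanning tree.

27

Kruskal: consider edges lightest-first.
C–E (1): add — endpoints in different components.
A–B (7): add — endpoints in different components.
A–E (9): add — endpoints in different components.
A–C (10): skip — A and C already connected.
C–D (10): add — endpoints in different components.
MST edges: C–E, A–B, A–E, C–D; total weight 1+7+9+10 = 27.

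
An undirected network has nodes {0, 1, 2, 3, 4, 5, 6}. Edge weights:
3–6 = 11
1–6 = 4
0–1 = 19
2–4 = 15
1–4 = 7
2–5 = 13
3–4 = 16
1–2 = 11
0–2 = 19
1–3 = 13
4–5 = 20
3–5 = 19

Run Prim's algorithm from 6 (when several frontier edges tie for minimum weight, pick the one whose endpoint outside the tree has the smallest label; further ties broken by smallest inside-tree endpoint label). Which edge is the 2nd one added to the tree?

1-4

Grow the tree from 6 using Prim:
Step 1: frontier [1–6 4, 3–6 11] → take 1–6 (4); add 1.
Step 2: frontier [1–4 7, 1–2 11, 1–3 13, 0–1 19, 3–6 11] → take 1–4 (7); add 4.
Step 3: frontier [1–2 11, 1–3 13, 0–1 19, 2–4 15, 3–4 16, 4–5 20, 3–6 11] → take 1–2 (11); add 2.
Step 4: frontier [1–3 13, 0–1 19, 2–5 13, 0–2 19, 3–4 16, 4–5 20, 3–6 11] → take 3–6 (11); add 3.
Step 5: frontier [0–1 19, 2–5 13, 0–2 19, 3–5 19, 4–5 20] → take 2–5 (13); add 5.
Step 6: frontier [0–1 19, 0–2 19] → take 0–1 (19); add 0.
The 2nd edge added is 1–4.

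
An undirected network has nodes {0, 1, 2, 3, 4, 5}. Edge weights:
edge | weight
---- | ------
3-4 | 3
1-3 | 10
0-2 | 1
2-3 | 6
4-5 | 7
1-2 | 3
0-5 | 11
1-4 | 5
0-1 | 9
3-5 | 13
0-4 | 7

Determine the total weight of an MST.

Kruskal: consider edges lightest-first.
0-2 (1): add — endpoints in different components.
1-2 (3): add — endpoints in different components.
3-4 (3): add — endpoints in different components.
1-4 (5): add — endpoints in different components.
2-3 (6): skip — 2 and 3 already connected.
0-4 (7): skip — 0 and 4 already connected.
4-5 (7): add — endpoints in different components.
MST edges: 0-2, 1-2, 3-4, 1-4, 4-5; total weight 1+3+3+5+7 = 19.

19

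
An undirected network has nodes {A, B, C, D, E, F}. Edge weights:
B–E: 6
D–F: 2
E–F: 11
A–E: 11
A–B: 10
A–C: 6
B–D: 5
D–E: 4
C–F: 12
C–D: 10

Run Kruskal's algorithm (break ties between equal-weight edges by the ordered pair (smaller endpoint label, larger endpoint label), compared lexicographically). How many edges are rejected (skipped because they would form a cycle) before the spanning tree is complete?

1

Kruskal: consider edges lightest-first.
D–F (2): add — endpoints in different components.
D–E (4): add — endpoints in different components.
B–D (5): add — endpoints in different components.
A–C (6): add — endpoints in different components.
B–E (6): skip — B and E already connected.
A–B (10): add — endpoints in different components.
Edges rejected before the tree was complete: 1.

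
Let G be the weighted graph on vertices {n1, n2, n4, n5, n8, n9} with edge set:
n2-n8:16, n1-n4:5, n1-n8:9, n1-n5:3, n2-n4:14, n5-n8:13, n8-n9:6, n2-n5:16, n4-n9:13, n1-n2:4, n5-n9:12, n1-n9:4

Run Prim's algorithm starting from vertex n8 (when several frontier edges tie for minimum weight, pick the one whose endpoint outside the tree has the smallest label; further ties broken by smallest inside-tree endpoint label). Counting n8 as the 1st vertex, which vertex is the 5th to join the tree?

n2

Prim's algorithm from n8:
Step 1: cheapest edge leaving the tree is n8-n9 (6); add n9.
Step 2: cheapest edge leaving the tree is n1-n9 (4); add n1.
Step 3: cheapest edge leaving the tree is n1-n5 (3); add n5.
Step 4: cheapest edge leaving the tree is n1-n2 (4); add n2.
Step 5: cheapest edge leaving the tree is n1-n4 (5); add n4.
Vertex order: n8, n9, n1, n5, n2, n4. The 5th vertex is n2.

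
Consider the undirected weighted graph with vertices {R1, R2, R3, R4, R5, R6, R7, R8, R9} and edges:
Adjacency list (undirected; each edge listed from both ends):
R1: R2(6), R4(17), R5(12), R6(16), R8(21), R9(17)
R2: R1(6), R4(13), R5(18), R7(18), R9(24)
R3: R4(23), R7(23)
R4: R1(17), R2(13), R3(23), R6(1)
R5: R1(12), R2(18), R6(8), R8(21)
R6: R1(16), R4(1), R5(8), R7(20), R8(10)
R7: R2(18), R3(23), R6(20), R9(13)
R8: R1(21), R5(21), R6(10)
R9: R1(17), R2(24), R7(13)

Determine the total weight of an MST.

Sort edges by weight, then run Kruskal:
R4—R6 (1): add — endpoints in different components.
R1—R2 (6): add — endpoints in different components.
R5—R6 (8): add — endpoints in different components.
R6—R8 (10): add — endpoints in different components.
R1—R5 (12): add — endpoints in different components.
R2—R4 (13): skip — R4 and R2 already connected.
R7—R9 (13): add — endpoints in different components.
R1—R6 (16): skip — R6 and R1 already connected.
R1—R4 (17): skip — R4 and R1 already connected.
R1—R9 (17): add — endpoints in different components.
R2—R5 (18): skip — R5 and R2 already connected.
R2—R7 (18): skip — R2 and R7 already connected.
R6—R7 (20): skip — R6 and R7 already connected.
R1—R8 (21): skip — R8 and R1 already connected.
R5—R8 (21): skip — R8 and R5 already connected.
R3—R4 (23): add — endpoints in different components.
MST edges: R4—R6, R1—R2, R5—R6, R6—R8, R1—R5, R7—R9, R1—R9, R3—R4; total weight 1+6+8+10+12+13+17+23 = 90.

90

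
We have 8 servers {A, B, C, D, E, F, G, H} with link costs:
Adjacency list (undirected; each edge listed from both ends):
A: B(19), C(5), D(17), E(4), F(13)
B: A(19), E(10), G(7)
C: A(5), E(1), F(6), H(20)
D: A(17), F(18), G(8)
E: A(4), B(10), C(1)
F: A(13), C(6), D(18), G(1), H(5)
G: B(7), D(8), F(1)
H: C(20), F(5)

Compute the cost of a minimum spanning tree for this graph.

Prim's algorithm from A:
Step 1: cheapest edge leaving the tree is A—E (4); add E.
Step 2: cheapest edge leaving the tree is C—E (1); add C.
Step 3: cheapest edge leaving the tree is C—F (6); add F.
Step 4: cheapest edge leaving the tree is F—G (1); add G.
Step 5: cheapest edge leaving the tree is F—H (5); add H.
Step 6: cheapest edge leaving the tree is B—G (7); add B.
Step 7: cheapest edge leaving the tree is D—G (8); add D.
MST edges: A—E, C—E, C—F, F—G, F—H, B—G, D—G; total weight 4+1+6+1+5+7+8 = 32.

32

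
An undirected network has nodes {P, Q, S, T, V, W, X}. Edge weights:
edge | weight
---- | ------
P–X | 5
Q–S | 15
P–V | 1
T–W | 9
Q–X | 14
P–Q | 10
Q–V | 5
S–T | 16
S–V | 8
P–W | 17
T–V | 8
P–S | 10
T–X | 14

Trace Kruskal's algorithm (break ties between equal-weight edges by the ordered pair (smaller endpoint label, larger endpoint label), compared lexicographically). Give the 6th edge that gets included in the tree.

T-W

Kruskal's algorithm — process edges by increasing weight (ties by edge label):
P–V (1): add. Components now {T} {P,V} {X} {S} {Q} {W}
P–X (5): add. Components now {T} {P,V,X} {S} {Q} {W}
Q–V (5): add. Components now {T} {P,Q,V,X} {S} {W}
S–V (8): add. Components now {T} {P,Q,S,V,X} {W}
T–V (8): add. Components now {P,Q,S,T,V,X} {W}
T–W (9): add. Components now {P,Q,S,T,V,W,X}
The 6th edge added is T–W.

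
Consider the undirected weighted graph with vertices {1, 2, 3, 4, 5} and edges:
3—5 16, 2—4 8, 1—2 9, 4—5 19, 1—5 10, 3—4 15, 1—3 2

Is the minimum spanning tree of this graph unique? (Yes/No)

Sort edges by weight, then run Kruskal:
1—3 (2): add. Components now {1,3} {2} {4} {5}
2—4 (8): add. Components now {1,3} {2,4} {5}
1—2 (9): add. Components now {1,2,3,4} {5}
1—5 (10): add. Components now {1,2,3,4,5}
Every non-tree edge has weight strictly greater than the heaviest edge on the tree path between its endpoints, so the MST is unique.

Yes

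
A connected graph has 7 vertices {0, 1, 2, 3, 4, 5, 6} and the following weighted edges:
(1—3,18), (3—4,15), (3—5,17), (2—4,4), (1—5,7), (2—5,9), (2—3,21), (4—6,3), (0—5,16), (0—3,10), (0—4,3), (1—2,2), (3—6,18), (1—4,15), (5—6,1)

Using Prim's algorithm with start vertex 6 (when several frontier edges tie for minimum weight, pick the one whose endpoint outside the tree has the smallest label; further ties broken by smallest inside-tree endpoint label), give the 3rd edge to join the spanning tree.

Prim, starting at 6.
Step 1: cheapest edge leaving the tree is 5—6 (1); add 5.
Step 2: cheapest edge leaving the tree is 4—6 (3); add 4.
Step 3: cheapest edge leaving the tree is 0—4 (3); add 0.
Step 4: cheapest edge leaving the tree is 2—4 (4); add 2.
Step 5: cheapest edge leaving the tree is 1—2 (2); add 1.
Step 6: cheapest edge leaving the tree is 0—3 (10); add 3.
The 3rd edge added is 0—4.

0-4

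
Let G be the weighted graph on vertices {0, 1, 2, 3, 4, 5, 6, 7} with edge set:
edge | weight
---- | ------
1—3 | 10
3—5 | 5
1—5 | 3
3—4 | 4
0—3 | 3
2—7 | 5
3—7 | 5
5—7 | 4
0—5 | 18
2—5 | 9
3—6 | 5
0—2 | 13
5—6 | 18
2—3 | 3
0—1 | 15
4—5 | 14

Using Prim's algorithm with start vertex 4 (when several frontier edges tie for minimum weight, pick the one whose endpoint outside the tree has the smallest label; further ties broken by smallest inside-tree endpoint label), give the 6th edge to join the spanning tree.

Grow the tree from 4 using Prim:
Step 1: cheapest edge leaving the tree is 3—4 (4); add 3.
Step 2: cheapest edge leaving the tree is 0—3 (3); add 0.
Step 3: cheapest edge leaving the tree is 2—3 (3); add 2.
Step 4: cheapest edge leaving the tree is 3—5 (5); add 5.
Step 5: cheapest edge leaving the tree is 1—5 (3); add 1.
Step 6: cheapest edge leaving the tree is 5—7 (4); add 7.
Step 7: cheapest edge leaving the tree is 3—6 (5); add 6.
The 6th edge added is 5—7.

5-7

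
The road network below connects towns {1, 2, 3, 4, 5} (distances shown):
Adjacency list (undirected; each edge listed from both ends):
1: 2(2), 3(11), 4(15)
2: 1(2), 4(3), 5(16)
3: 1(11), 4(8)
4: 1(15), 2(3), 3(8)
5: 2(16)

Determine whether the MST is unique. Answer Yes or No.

Kruskal's algorithm — process edges by increasing weight (ties by edge label):
1–2 (2): add. Components now {1,2} {3} {4} {5}
2–4 (3): add. Components now {1,2,4} {3} {5}
3–4 (8): add. Components now {1,2,3,4} {5}
1–3 (11): skip — 1 and 3 already connected.
1–4 (15): skip — 1 and 4 already connected.
2–5 (16): add. Components now {1,2,3,4,5}
Every non-tree edge has weight strictly greater than the heaviest edge on the tree path between its endpoints, so the MST is unique.

Yes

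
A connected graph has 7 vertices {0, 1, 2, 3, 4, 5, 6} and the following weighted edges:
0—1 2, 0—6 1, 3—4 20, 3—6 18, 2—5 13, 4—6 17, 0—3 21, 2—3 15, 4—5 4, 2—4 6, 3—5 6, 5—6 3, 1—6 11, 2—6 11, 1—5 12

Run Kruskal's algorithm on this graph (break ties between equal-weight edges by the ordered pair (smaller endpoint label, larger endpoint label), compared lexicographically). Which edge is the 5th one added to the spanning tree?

Sort edges by weight, then run Kruskal:
0—6 (1): add. Components now {0,6} {1} {2} {3} {4} {5}
0—1 (2): add. Components now {0,1,6} {2} {3} {4} {5}
5—6 (3): add. Components now {0,1,5,6} {2} {3} {4}
4—5 (4): add. Components now {0,1,4,5,6} {2} {3}
2—4 (6): add. Components now {0,1,2,4,5,6} {3}
3—5 (6): add. Components now {0,1,2,3,4,5,6}
The 5th edge added is 2—4.

2-4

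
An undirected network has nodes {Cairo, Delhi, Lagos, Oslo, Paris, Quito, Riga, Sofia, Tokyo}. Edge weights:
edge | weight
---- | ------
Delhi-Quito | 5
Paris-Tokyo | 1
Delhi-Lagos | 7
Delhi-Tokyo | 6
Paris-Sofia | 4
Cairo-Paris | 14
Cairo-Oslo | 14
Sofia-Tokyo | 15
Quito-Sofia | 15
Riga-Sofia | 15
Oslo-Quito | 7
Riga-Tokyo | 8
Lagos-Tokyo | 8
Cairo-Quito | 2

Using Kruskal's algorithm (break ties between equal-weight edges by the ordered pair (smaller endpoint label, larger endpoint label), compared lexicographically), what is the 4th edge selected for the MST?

Sort edges by weight, then run Kruskal:
Paris-Tokyo (1): add — endpoints in different components.
Cairo-Quito (2): add — endpoints in different components.
Paris-Sofia (4): add — endpoints in different components.
Delhi-Quito (5): add — endpoints in different components.
Delhi-Tokyo (6): add — endpoints in different components.
Delhi-Lagos (7): add — endpoints in different components.
Oslo-Quito (7): add — endpoints in different components.
Lagos-Tokyo (8): skip — Tokyo and Lagos already connected.
Riga-Tokyo (8): add — endpoints in different components.
The 4th edge added is Delhi-Quito.

Delhi-Quito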